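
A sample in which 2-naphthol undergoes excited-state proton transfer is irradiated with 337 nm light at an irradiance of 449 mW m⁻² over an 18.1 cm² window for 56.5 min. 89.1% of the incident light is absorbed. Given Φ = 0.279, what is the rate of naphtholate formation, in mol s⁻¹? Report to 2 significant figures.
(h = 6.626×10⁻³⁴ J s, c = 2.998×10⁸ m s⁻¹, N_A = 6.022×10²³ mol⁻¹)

Photon energy at 337 nm: hc/λ = (6.626×10⁻³⁴)(2.998×10⁸)/(337×10⁻⁹) = 5.895×10⁻¹⁹ J.
Energy delivered: (449 mW m⁻²)(18.1×10⁻⁴ m²)(3390 s) = 2.755 J.
Photons incident: 2.755 / 5.895×10⁻¹⁹ = 4.673×10¹⁸, i.e. 4.673×10¹⁸/6.022×10²³ = 7.760×10⁻⁶ mol.
Photons absorbed: 0.891 × 7.760×10⁻⁶ = 6.914×10⁻⁶ mol.
Product formed: 0.279 × 6.914×10⁻⁶ = 1.929×10⁻⁶ mol.
Rate: 1.929×10⁻⁶ / 3390 s = 5.7×10⁻¹⁰ mol s⁻¹.

5.7×10⁻¹⁰ mol s⁻¹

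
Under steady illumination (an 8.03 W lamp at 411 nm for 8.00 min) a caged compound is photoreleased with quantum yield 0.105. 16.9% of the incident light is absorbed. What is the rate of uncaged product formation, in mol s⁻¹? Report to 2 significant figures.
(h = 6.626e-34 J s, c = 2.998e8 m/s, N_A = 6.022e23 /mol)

4.9e-7 mol s⁻¹

Photon energy at 411 nm: hc/λ = (6.626e-34)(2.998e8)/(411e-9) = 4.833e-19 J.
Energy delivered: (8.03 W)(480 s) = 3854 J.
Photons incident: 3854 / 4.833e-19 = 7.974e21, i.e. 7.974e21/6.022e23 = 0.01324 mol.
Photons absorbed: 0.169 × 0.01324 = 0.002238 mol.
Product formed: 0.105 × 0.002238 = 2.350e-4 mol.
Rate: 2.350e-4 / 480 s = 4.9e-7 mol s⁻¹.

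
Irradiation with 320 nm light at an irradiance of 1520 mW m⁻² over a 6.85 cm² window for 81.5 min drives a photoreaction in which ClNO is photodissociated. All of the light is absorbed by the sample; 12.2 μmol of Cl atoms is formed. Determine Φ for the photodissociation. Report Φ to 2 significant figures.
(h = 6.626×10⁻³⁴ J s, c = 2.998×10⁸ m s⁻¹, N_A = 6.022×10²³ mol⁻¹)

Φ = 0.90

Product: 12.2 μmol = 1.22×10⁻⁵ mol.
Photon energy at 320 nm: hc/λ = (6.626×10⁻³⁴)(2.998×10⁸)/(320×10⁻⁹) = 6.208×10⁻¹⁹ J.
Energy delivered: (1520 mW m⁻²)(6.85×10⁻⁴ m²)(4890 s) = 5.091 J.
Photons incident: 5.091 / 6.208×10⁻¹⁹ = 8.201×10¹⁸, i.e. 8.201×10¹⁸/6.022×10²³ = 1.362×10⁻⁵ mol.
Φ = 1.22×10⁻⁵ mol / 1.362×10⁻⁵ mol photons = 0.90.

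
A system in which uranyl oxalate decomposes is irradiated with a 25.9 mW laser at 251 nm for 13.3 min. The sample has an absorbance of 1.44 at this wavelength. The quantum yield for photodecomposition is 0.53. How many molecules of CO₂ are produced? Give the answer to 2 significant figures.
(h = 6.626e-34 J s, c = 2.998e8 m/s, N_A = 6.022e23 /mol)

1.3e19 molecules

Photon energy at 251 nm: hc/λ = (6.626e-34)(2.998e8)/(251e-9) = 7.914e-19 J.
Energy delivered: (25.9 mW)(798 s) = 20.67 J.
Photons incident: 20.67 / 7.914e-19 = 2.612e19, i.e. 2.612e19/6.022e23 = 4.337e-5 mol.
Fraction absorbed: 1 − 10^(−1.44) = 0.9637.
Photons absorbed: 0.9637 × 4.337e-5 = 4.180e-5 mol.
Product: Φ × n_abs = 0.53 × 4.180e-5 = 2.215e-5 mol.
As a count: 2.215e-5 × 6.022e23 = 1.3e19.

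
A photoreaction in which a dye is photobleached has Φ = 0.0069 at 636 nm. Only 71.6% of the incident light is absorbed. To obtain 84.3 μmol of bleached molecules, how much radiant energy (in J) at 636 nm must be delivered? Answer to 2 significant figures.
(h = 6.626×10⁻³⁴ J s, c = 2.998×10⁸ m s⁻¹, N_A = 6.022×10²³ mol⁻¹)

3200 J

Product: 84.3 μmol = 8.43×10⁻⁵ mol.
Photons that must be absorbed: 8.43×10⁻⁵ / 0.0069 = 0.01222 mol.
Incident photons needed: 0.01222 / 0.716 = 0.01707 mol.
Photon energy: hc/λ = 3.123×10⁻¹⁹ J; per mole, 1.881×10⁵ J mol⁻¹.
Energy required: 0.01707 × 1.881×10⁵ = 3200 J.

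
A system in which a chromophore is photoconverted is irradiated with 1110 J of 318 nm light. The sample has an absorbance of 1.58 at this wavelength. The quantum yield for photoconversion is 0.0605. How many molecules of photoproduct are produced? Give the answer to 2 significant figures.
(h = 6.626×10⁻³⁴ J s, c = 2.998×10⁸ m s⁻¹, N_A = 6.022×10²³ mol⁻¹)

Photon energy at 318 nm: hc/λ = (6.626×10⁻³⁴)(2.998×10⁸)/(318×10⁻⁹) = 6.247×10⁻¹⁹ J.
Photons incident: 1110 / 6.247×10⁻¹⁹ = 1.777×10²¹, i.e. 1.777×10²¹/6.022×10²³ = 0.002951 mol.
Fraction absorbed: 1 − 10^(−1.58) = 0.9737.
Photons absorbed: 0.9737 × 0.002951 = 0.002873 mol.
Product: Φ × n_abs = 0.0605 × 0.002873 = 1.738×10⁻⁴ mol.
As a count: 1.738×10⁻⁴ × 6.022×10²³ = 1.0×10²⁰.

1.0×10²⁰ molecules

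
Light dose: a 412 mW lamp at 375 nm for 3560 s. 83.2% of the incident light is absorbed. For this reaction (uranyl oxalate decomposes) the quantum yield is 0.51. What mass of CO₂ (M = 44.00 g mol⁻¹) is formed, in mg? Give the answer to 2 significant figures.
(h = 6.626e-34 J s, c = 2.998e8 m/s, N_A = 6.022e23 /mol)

Photon energy at 375 nm: hc/λ = (6.626e-34)(2.998e8)/(375e-9) = 5.297e-19 J.
Energy delivered: (412 mW)(3560 s) = 1467 J.
Photons incident: 1467 / 5.297e-19 = 2.769e21, i.e. 2.769e21/6.022e23 = 0.004598 mol.
Photons absorbed: 0.832 × 0.004598 = 0.003826 mol.
Product: Φ × n_abs = 0.51 × 0.003826 = 0.001951 mol.
Mass: 0.001951 × 44.00 = 0.08584 g = 86 mg.

86 mg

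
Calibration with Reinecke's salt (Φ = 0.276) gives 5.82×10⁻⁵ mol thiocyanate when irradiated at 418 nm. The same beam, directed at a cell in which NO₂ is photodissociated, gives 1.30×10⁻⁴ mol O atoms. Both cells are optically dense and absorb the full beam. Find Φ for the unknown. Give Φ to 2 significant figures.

Φ = 0.62

Photons absorbed by the actinometer: 5.82×10⁻⁵ / 0.276 = 2.109×10⁻⁴ mol.
Φ(unknown) = 1.30×10⁻⁴ / 2.109×10⁻⁴ = 0.62.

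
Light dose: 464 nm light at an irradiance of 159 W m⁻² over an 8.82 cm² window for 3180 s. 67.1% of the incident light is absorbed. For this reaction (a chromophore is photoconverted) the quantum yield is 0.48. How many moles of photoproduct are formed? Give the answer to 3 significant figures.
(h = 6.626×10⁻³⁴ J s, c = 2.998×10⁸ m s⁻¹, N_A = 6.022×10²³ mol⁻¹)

5.57×10⁻⁴ mol

Photon energy at 464 nm: hc/λ = (6.626×10⁻³⁴)(2.998×10⁸)/(464×10⁻⁹) = 4.281×10⁻¹⁹ J.
Energy delivered: (159 W m⁻²)(8.82×10⁻⁴ m²)(3180 s) = 446.0 J.
Photons incident: 446.0 / 4.281×10⁻¹⁹ = 1.042×10²¹, i.e. 1.042×10²¹/6.022×10²³ = 0.001730 mol.
Photons absorbed: 0.671 × 0.001730 = 0.001161 mol.
Product: Φ × n_abs = 0.48 × 0.001161 = 5.573×10⁻⁴ mol.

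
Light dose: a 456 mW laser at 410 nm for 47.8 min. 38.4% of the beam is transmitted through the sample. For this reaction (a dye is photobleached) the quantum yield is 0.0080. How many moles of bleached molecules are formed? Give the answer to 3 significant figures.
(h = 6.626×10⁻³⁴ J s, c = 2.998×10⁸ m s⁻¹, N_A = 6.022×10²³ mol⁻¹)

2.21×10⁻⁵ mol

Photon energy at 410 nm: hc/λ = (6.626×10⁻³⁴)(2.998×10⁸)/(410×10⁻⁹) = 4.845×10⁻¹⁹ J.
Energy delivered: (456 mW)(2868 s) = 1308 J.
Photons incident: 1308 / 4.845×10⁻¹⁹ = 2.700×10²¹, i.e. 2.700×10²¹/6.022×10²³ = 0.004484 mol.
Fraction absorbed: 1 − 38.4/100 = 0.6160.
Photons absorbed: 0.6160 × 0.004484 = 0.002762 mol.
Product: Φ × n_abs = 0.0080 × 0.002762 = 2.210×10⁻⁵ mol.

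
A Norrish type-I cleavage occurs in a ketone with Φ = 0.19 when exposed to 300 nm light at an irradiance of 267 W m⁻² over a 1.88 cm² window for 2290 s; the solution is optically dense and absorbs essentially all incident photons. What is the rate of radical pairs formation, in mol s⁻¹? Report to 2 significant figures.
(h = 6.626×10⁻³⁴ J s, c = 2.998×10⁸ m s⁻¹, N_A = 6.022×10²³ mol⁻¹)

2.4×10⁻⁸ mol s⁻¹

Photon energy at 300 nm: hc/λ = (6.626×10⁻³⁴)(2.998×10⁸)/(300×10⁻⁹) = 6.622×10⁻¹⁹ J.
Energy delivered: (267 W m⁻²)(1.88×10⁻⁴ m²)(2290 s) = 114.9 J.
Photons incident: 114.9 / 6.622×10⁻¹⁹ = 1.735×10²⁰, i.e. 1.735×10²⁰/6.022×10²³ = 2.881×10⁻⁴ mol.
Product formed: 0.19 × 2.881×10⁻⁴ = 5.474×10⁻⁵ mol.
Rate: 5.474×10⁻⁵ / 2290 s = 2.4×10⁻⁸ mol s⁻¹.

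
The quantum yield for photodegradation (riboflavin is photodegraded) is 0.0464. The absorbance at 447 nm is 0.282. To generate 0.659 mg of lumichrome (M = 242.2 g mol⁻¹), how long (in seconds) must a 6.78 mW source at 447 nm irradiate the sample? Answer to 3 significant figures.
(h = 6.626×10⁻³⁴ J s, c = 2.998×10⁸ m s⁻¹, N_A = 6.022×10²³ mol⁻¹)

Product: 0.659 mg / 242.2 g mol⁻¹ = 2.721×10⁻⁶ mol.
Photons that must be absorbed: 2.721×10⁻⁶ / 0.0464 = 5.864×10⁻⁵ mol.
Fraction absorbed: 1 − 10^(−0.282) = 0.4776.
Incident photons needed: 5.864×10⁻⁵ / 0.4776 = 1.228×10⁻⁴ mol.
Photon energy: hc/λ = 4.444×10⁻¹⁹ J; per mole, 2.676×10⁵ J mol⁻¹.
Energy required: 1.228×10⁻⁴ × 2.676×10⁵ = 32.86 J.
Time: 32.86 J / 0.00678 W = 4850 s.

t ≈ 4850 s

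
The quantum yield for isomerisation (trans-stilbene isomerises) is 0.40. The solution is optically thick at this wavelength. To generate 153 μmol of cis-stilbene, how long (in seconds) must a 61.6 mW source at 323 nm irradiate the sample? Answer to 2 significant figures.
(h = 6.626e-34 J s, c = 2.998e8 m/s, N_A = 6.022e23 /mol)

Product: 153 μmol = 1.53e-4 mol.
Photons that must be absorbed: 1.53e-4 / 0.40 = 3.825e-4 mol.
Photon energy: hc/λ = 6.150e-19 J; per mole, 3.704e5 J mol⁻¹.
Energy required: 3.825e-4 × 3.704e5 = 141.7 J.
Time: 141.7 J / 0.0616 W = 2300 s.

t ≈ 2300 s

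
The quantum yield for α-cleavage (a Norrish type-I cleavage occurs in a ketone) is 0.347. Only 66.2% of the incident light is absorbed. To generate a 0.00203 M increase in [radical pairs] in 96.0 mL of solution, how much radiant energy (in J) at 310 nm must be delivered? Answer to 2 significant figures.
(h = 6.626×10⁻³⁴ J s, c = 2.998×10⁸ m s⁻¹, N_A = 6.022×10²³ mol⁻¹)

Product: (0.00203 M)(0.096 L) = 1.949×10⁻⁴ mol.
Photons that must be absorbed: 1.949×10⁻⁴ / 0.347 = 5.617×10⁻⁴ mol.
Incident photons needed: 5.617×10⁻⁴ / 0.662 = 8.485×10⁻⁴ mol.
Photon energy: hc/λ = 6.408×10⁻¹⁹ J; per mole, 3.859×10⁵ J mol⁻¹.
Energy required: 8.485×10⁻⁴ × 3.859×10⁵ = 330 J.

330 J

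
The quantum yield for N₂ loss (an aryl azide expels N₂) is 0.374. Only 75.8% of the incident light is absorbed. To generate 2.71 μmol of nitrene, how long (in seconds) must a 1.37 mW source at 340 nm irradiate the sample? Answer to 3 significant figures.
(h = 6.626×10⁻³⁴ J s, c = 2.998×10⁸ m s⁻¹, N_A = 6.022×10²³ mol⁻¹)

Product: 2.71 μmol = 2.71×10⁻⁶ mol.
Photons that must be absorbed: 2.71×10⁻⁶ / 0.374 = 7.246×10⁻⁶ mol.
Incident photons needed: 7.246×10⁻⁶ / 0.758 = 9.559×10⁻⁶ mol.
Photon energy: hc/λ = 5.843×10⁻¹⁹ J; per mole, 3.519×10⁵ J mol⁻¹.
Energy required: 9.559×10⁻⁶ × 3.519×10⁵ = 3.364 J.
Time: 3.364 J / 0.00137 W = 2460 s.

t ≈ 2460 s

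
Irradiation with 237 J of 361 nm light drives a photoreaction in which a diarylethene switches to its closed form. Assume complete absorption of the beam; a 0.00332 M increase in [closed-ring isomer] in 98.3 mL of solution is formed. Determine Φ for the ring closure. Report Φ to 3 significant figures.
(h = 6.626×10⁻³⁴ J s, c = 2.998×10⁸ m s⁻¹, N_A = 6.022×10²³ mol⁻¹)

Φ = 0.456

Product: (0.00332 M)(0.0983 L) = 3.264×10⁻⁴ mol.
Photon energy at 361 nm: hc/λ = (6.626×10⁻³⁴)(2.998×10⁸)/(361×10⁻⁹) = 5.503×10⁻¹⁹ J.
Photons incident: 237 / 5.503×10⁻¹⁹ = 4.307×10²⁰, i.e. 4.307×10²⁰/6.022×10²³ = 7.152×10⁻⁴ mol.
Φ = 3.264×10⁻⁴ mol / 7.152×10⁻⁴ mol photons = 0.456.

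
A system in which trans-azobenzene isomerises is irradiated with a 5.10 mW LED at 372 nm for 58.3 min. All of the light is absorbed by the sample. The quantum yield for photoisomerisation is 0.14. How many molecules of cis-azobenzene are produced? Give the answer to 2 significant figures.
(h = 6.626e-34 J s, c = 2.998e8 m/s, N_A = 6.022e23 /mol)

Photon energy at 372 nm: hc/λ = (6.626e-34)(2.998e8)/(372e-9) = 5.340e-19 J.
Energy delivered: (5.10 mW)(3498 s) = 17.84 J.
Photons incident: 17.84 / 5.340e-19 = 3.341e19, i.e. 3.341e19/6.022e23 = 5.548e-5 mol.
Product: Φ × n_abs = 0.14 × 5.548e-5 = 7.767e-6 mol.
As a count: 7.767e-6 × 6.022e23 = 4.7e18.

4.7e18 molecules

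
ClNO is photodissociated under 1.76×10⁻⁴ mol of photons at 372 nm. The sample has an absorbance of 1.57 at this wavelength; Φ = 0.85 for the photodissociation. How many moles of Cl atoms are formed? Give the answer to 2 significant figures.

1.5×10⁻⁴ mol

Fraction absorbed: 1 − 10^(−1.57) = 0.9731.
Photons absorbed: 0.9731 × 1.76×10⁻⁴ = 1.713×10⁻⁴ mol.
Product: Φ × n_abs = 0.85 × 1.713×10⁻⁴ = 1.456×10⁻⁴ mol.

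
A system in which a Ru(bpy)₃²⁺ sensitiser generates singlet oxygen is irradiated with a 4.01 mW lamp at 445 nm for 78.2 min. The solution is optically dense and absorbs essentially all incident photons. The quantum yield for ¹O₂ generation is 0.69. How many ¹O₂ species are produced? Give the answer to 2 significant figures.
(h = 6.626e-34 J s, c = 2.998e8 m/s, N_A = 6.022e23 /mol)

2.9e19 species

Photon energy at 445 nm: hc/λ = (6.626e-34)(2.998e8)/(445e-9) = 4.464e-19 J.
Energy delivered: (4.01 mW)(4692 s) = 18.81 J.
Photons incident: 18.81 / 4.464e-19 = 4.214e19, i.e. 4.214e19/6.022e23 = 6.998e-5 mol.
Product: Φ × n_abs = 0.69 × 6.998e-5 = 4.829e-5 mol.
As a count: 4.829e-5 × 6.022e23 = 2.9e19.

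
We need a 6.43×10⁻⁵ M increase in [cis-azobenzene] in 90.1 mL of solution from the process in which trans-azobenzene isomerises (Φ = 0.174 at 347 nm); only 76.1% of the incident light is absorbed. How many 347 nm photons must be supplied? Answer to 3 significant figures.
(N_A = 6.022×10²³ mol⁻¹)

2.63×10¹⁹ photons

Product: (6.43×10⁻⁵ M)(0.0901 L) = 5.793×10⁻⁶ mol.
Photons that must be absorbed: 5.793×10⁻⁶ / 0.174 = 3.329×10⁻⁵ mol.
Incident photons needed: 3.329×10⁻⁵ / 0.761 = 4.375×10⁻⁵ mol.
Photon count: 4.375×10⁻⁵ × 6.022×10²³ = 2.63×10¹⁹.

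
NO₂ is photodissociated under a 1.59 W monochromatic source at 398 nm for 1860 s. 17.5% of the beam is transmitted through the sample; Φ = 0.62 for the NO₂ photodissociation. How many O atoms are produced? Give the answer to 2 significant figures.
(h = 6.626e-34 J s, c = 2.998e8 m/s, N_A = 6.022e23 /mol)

3.0e21 atoms

Photon energy at 398 nm: hc/λ = (6.626e-34)(2.998e8)/(398e-9) = 4.991e-19 J.
Energy delivered: (1.59 W)(1860 s) = 2957 J.
Photons incident: 2957 / 4.991e-19 = 5.925e21, i.e. 5.925e21/6.022e23 = 0.009839 mol.
Fraction absorbed: 1 − 17.5/100 = 0.8250.
Photons absorbed: 0.8250 × 0.009839 = 0.008117 mol.
Product: Φ × n_abs = 0.62 × 0.008117 = 0.005033 mol.
As a count: 0.005033 × 6.022e23 = 3.0e21.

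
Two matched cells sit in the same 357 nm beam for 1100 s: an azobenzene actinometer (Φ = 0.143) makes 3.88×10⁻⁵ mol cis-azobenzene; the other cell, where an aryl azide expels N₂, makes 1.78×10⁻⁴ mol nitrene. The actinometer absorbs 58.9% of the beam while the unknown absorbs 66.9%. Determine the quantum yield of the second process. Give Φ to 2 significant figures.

Φ = 0.58

Photons absorbed by the actinometer: 3.88×10⁻⁵ / 0.143 = 2.713×10⁻⁴ mol.
Incident flux: 2.713×10⁻⁴ / 0.589 = 4.606×10⁻⁴ einstein.
Absorbed by unknown: 0.669 × 4.606×10⁻⁴ = 3.081×10⁻⁴ mol.
Φ(unknown) = 1.78×10⁻⁴ / 3.081×10⁻⁴ = 0.58.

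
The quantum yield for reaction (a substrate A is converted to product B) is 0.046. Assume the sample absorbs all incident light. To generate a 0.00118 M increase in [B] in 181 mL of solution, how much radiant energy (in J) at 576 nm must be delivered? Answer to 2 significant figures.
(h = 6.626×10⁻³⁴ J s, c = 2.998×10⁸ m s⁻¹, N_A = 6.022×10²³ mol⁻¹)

960 J

Product: (0.00118 M)(0.181 L) = 2.136×10⁻⁴ mol.
Photons that must be absorbed: 2.136×10⁻⁴ / 0.046 = 0.004643 mol.
Photon energy: hc/λ = 3.449×10⁻¹⁹ J; per mole, 2.077×10⁵ J mol⁻¹.
Energy required: 0.004643 × 2.077×10⁵ = 960 J.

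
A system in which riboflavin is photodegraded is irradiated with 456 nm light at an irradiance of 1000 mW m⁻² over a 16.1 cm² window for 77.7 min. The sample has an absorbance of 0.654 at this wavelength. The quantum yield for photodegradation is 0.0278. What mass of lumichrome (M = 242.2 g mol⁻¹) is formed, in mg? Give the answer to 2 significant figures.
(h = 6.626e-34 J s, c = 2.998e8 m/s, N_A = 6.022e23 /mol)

0.15 mg

Photon energy at 456 nm: hc/λ = (6.626e-34)(2.998e8)/(456e-9) = 4.356e-19 J.
Energy delivered: (1000 mW m⁻²)(16.1e-4 m²)(4662 s) = 7.506 J.
Photons incident: 7.506 / 4.356e-19 = 1.723e19, i.e. 1.723e19/6.022e23 = 2.861e-5 mol.
Fraction absorbed: 1 − 10^(−0.654) = 0.7782.
Photons absorbed: 0.7782 × 2.861e-5 = 2.226e-5 mol.
Product: Φ × n_abs = 0.0278 × 2.226e-5 = 6.188e-7 mol.
Mass: 6.188e-7 × 242.2 = 1.499e-4 g = 0.15 mg.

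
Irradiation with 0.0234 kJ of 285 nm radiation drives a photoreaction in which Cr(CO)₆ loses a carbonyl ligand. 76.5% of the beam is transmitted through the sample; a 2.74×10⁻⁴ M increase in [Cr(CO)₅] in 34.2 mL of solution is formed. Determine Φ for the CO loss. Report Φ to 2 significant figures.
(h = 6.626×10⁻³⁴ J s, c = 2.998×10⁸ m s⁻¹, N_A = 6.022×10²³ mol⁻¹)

Product: (2.74×10⁻⁴ M)(0.0342 L) = 9.371×10⁻⁶ mol.
Photon energy at 285 nm: hc/λ = (6.626×10⁻³⁴)(2.998×10⁸)/(285×10⁻⁹) = 6.970×10⁻¹⁹ J.
Incident energy: 0.0234 kJ = 23.4 J.
Photons incident: 23.4 / 6.970×10⁻¹⁹ = 3.357×10¹⁹, i.e. 3.357×10¹⁹/6.022×10²³ = 5.575×10⁻⁵ mol.
Fraction absorbed: 1 − 76.5/100 = 0.2350.
Photons absorbed: 0.2350 × 5.575×10⁻⁵ = 1.310×10⁻⁵ mol.
Φ = 9.371×10⁻⁶ mol / 1.310×10⁻⁵ mol photons = 0.72.

Φ = 0.72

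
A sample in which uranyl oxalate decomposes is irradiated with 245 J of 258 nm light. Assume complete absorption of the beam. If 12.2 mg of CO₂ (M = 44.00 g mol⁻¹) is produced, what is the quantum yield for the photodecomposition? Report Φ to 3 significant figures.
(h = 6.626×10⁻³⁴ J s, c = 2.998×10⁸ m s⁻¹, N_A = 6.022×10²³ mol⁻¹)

Φ = 0.525

Product: 12.2 mg / 44.00 g mol⁻¹ = 2.773×10⁻⁴ mol.
Photon energy at 258 nm: hc/λ = (6.626×10⁻³⁴)(2.998×10⁸)/(258×10⁻⁹) = 7.700×10⁻¹⁹ J.
Photons incident: 245 / 7.700×10⁻¹⁹ = 3.182×10²⁰, i.e. 3.182×10²⁰/6.022×10²³ = 5.284×10⁻⁴ mol.
Φ = 2.773×10⁻⁴ mol / 5.284×10⁻⁴ mol photons = 0.525.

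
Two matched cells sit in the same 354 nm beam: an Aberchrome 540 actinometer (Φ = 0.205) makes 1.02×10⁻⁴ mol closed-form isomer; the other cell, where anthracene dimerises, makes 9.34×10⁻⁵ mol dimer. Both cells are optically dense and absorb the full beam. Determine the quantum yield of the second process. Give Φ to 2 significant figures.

Φ = 0.19

Photons absorbed by the actinometer: 1.02×10⁻⁴ / 0.205 = 4.976×10⁻⁴ mol.
Φ(unknown) = 9.34×10⁻⁵ / 4.976×10⁻⁴ = 0.19.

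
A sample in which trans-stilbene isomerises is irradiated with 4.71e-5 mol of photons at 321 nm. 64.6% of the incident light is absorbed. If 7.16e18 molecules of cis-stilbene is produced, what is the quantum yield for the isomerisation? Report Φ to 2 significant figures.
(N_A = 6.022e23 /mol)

Product: 7.16e18 / 6.022e23 = 1.189e-5 mol.
Photons absorbed: 0.646 × 4.71e-5 = 3.043e-5 mol.
Φ = 1.189e-5 mol / 3.043e-5 mol photons = 0.39.

Φ = 0.39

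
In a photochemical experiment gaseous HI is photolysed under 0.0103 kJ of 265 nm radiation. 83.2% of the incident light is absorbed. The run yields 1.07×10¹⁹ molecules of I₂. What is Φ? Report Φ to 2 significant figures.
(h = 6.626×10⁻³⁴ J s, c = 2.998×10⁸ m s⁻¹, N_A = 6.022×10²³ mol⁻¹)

Product: 1.07×10¹⁹ / 6.022×10²³ = 1.777×10⁻⁵ mol.
Photon energy at 265 nm: hc/λ = (6.626×10⁻³⁴)(2.998×10⁸)/(265×10⁻⁹) = 7.496×10⁻¹⁹ J.
Incident energy: 0.0103 kJ = 10.3 J.
Photons incident: 10.3 / 7.496×10⁻¹⁹ = 1.374×10¹⁹, i.e. 1.374×10¹⁹/6.022×10²³ = 2.282×10⁻⁵ mol.
Photons absorbed: 0.832 × 2.282×10⁻⁵ = 1.899×10⁻⁵ mol.
Φ = 1.777×10⁻⁵ mol / 1.899×10⁻⁵ mol photons = 0.94.

Φ = 0.94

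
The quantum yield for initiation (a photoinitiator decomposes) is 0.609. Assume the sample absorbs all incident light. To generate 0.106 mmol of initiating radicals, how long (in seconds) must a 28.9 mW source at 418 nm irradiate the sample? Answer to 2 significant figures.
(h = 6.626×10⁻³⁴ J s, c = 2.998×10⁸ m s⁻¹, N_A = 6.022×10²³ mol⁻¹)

Product: 0.106 mmol = 1.06×10⁻⁴ mol.
Photons that must be absorbed: 1.06×10⁻⁴ / 0.609 = 1.741×10⁻⁴ mol.
Photon energy: hc/λ = 4.752×10⁻¹⁹ J; per mole, 2.862×10⁵ J mol⁻¹.
Energy required: 1.741×10⁻⁴ × 2.862×10⁵ = 49.83 J.
Time: 49.83 J / 0.0289 W = 1700 s.

t ≈ 1700 s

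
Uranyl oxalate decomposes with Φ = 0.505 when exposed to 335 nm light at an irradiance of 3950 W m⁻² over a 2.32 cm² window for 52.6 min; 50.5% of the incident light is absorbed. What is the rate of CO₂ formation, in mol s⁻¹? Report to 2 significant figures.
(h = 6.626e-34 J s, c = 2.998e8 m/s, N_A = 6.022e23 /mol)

6.5e-7 mol s⁻¹

Photon energy at 335 nm: hc/λ = (6.626e-34)(2.998e8)/(335e-9) = 5.930e-19 J.
Energy delivered: (3950 W m⁻²)(2.32e-4 m²)(3156 s) = 2892 J.
Photons incident: 2892 / 5.930e-19 = 4.877e21, i.e. 4.877e21/6.022e23 = 0.008099 mol.
Photons absorbed: 0.505 × 0.008099 = 0.004090 mol.
Product formed: 0.505 × 0.004090 = 0.002065 mol.
Rate: 0.002065 / 3156 s = 6.5e-7 mol s⁻¹.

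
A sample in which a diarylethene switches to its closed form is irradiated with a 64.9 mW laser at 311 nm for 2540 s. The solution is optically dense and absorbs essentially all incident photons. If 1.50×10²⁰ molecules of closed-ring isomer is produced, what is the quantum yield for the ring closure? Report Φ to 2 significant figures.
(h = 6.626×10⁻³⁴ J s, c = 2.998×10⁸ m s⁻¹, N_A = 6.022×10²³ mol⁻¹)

Φ = 0.58

Product: 1.50×10²⁰ / 6.022×10²³ = 2.491×10⁻⁴ mol.
Photon energy at 311 nm: hc/λ = (6.626×10⁻³⁴)(2.998×10⁸)/(311×10⁻⁹) = 6.387×10⁻¹⁹ J.
Energy delivered: (64.9 mW)(2540 s) = 164.8 J.
Photons incident: 164.8 / 6.387×10⁻¹⁹ = 2.580×10²⁰, i.e. 2.580×10²⁰/6.022×10²³ = 4.284×10⁻⁴ mol.
Φ = 2.491×10⁻⁴ mol / 4.284×10⁻⁴ mol photons = 0.58.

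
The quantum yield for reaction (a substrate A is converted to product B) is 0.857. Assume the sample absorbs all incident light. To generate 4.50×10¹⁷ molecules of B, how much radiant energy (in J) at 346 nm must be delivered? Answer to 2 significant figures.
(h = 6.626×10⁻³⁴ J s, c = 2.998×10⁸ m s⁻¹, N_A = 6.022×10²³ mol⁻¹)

0.30 J

Product: 4.50×10¹⁷ / 6.022×10²³ = 7.473×10⁻⁷ mol.
Photons that must be absorbed: 7.473×10⁻⁷ / 0.857 = 8.720×10⁻⁷ mol.
Photon energy: hc/λ = 5.741×10⁻¹⁹ J; per mole, 3.457×10⁵ J mol⁻¹.
Energy required: 8.720×10⁻⁷ × 3.457×10⁵ = 0.30 J.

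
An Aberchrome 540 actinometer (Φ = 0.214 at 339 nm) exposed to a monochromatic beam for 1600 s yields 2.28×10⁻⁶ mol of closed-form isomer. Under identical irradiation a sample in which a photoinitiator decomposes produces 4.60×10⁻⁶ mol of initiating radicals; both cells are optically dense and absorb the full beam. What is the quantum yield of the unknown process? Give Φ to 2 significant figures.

Photons absorbed by the actinometer: 2.28×10⁻⁶ / 0.214 = 1.065×10⁻⁵ mol.
Φ(unknown) = 4.60×10⁻⁶ / 1.065×10⁻⁵ = 0.43.

Φ = 0.43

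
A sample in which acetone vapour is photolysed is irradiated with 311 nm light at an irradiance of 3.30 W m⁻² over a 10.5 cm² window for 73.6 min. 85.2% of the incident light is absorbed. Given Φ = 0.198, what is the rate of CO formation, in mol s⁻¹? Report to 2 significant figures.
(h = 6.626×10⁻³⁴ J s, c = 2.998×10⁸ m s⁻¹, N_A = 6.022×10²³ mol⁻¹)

Photon energy at 311 nm: hc/λ = (6.626×10⁻³⁴)(2.998×10⁸)/(311×10⁻⁹) = 6.387×10⁻¹⁹ J.
Energy delivered: (3.30 W m⁻²)(10.5×10⁻⁴ m²)(4416 s) = 15.30 J.
Photons incident: 15.30 / 6.387×10⁻¹⁹ = 2.395×10¹⁹, i.e. 2.395×10¹⁹/6.022×10²³ = 3.977×10⁻⁵ mol.
Photons absorbed: 0.852 × 3.977×10⁻⁵ = 3.388×10⁻⁵ mol.
Product formed: 0.198 × 3.388×10⁻⁵ = 6.708×10⁻⁶ mol.
Rate: 6.708×10⁻⁶ / 4416 s = 1.5×10⁻⁹ mol s⁻¹.

1.5×10⁻⁹ mol s⁻¹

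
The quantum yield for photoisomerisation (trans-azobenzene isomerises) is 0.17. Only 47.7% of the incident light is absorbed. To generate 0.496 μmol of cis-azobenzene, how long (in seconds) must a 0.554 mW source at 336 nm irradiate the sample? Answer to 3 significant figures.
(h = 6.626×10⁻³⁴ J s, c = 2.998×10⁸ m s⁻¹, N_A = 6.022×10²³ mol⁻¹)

t ≈ 3930 s

Product: 0.496 μmol = 4.96×10⁻⁷ mol.
Photons that must be absorbed: 4.96×10⁻⁷ / 0.17 = 2.918×10⁻⁶ mol.
Incident photons needed: 2.918×10⁻⁶ / 0.477 = 6.117×10⁻⁶ mol.
Photon energy: hc/λ = 5.912×10⁻¹⁹ J; per mole, 3.560×10⁵ J mol⁻¹.
Energy required: 6.117×10⁻⁶ × 3.560×10⁵ = 2.178 J.
Time: 2.178 J / 0.000554 W = 3930 s.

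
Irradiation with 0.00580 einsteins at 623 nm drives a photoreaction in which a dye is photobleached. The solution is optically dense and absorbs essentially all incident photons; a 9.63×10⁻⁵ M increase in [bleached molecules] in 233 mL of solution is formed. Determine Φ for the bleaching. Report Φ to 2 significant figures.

Product: (9.63×10⁻⁵ M)(0.233 L) = 2.244×10⁻⁵ mol.
Φ = 2.244×10⁻⁵ mol / 0.00580 mol photons = 0.0039.

Φ = 0.0039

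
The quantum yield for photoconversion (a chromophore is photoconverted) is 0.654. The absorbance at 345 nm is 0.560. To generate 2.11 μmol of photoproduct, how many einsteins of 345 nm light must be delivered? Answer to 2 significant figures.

Product: 2.11 μmol = 2.11×10⁻⁶ mol.
Photons that must be absorbed: 2.11×10⁻⁶ / 0.654 = 3.226×10⁻⁶ mol.
Fraction absorbed: 1 − 10^(−0.560) = 0.7246.
Incident photons needed: 3.226×10⁻⁶ / 0.7246 = 4.452×10⁻⁶ mol.

4.5×10⁻⁶ einstein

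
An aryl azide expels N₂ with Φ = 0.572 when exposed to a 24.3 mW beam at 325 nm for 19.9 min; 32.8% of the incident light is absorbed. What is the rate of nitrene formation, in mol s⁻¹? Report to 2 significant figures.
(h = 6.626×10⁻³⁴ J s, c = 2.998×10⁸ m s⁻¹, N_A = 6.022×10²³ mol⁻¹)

Photon energy at 325 nm: hc/λ = (6.626×10⁻³⁴)(2.998×10⁸)/(325×10⁻⁹) = 6.112×10⁻¹⁹ J.
Energy delivered: (24.3 mW)(1194 s) = 29.01 J.
Photons incident: 29.01 / 6.112×10⁻¹⁹ = 4.746×10¹⁹, i.e. 4.746×10¹⁹/6.022×10²³ = 7.881×10⁻⁵ mol.
Photons absorbed: 0.328 × 7.881×10⁻⁵ = 2.585×10⁻⁵ mol.
Product formed: 0.572 × 2.585×10⁻⁵ = 1.479×10⁻⁵ mol.
Rate: 1.479×10⁻⁵ / 1194 s = 1.2×10⁻⁸ mol s⁻¹.

1.2×10⁻⁸ mol s⁻¹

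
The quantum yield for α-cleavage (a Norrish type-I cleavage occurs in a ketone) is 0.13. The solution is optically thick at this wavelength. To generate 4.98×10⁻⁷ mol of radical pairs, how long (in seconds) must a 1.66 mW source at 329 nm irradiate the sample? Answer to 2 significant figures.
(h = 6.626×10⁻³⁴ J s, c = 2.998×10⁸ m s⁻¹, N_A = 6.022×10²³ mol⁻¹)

Photons that must be absorbed: 4.98×10⁻⁷ / 0.13 = 3.831×10⁻⁶ mol.
Photon energy: hc/λ = 6.038×10⁻¹⁹ J; per mole, 3.636×10⁵ J mol⁻¹.
Energy required: 3.831×10⁻⁶ × 3.636×10⁵ = 1.393 J.
Time: 1.393 J / 0.00166 W = 840 s.

t ≈ 840 s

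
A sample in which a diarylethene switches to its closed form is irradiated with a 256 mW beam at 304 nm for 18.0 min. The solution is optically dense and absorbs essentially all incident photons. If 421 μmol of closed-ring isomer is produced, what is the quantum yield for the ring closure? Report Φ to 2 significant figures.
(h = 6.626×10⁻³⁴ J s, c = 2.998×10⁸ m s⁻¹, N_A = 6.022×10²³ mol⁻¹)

Product: 421 μmol = 4.21×10⁻⁴ mol.
Photon energy at 304 nm: hc/λ = (6.626×10⁻³⁴)(2.998×10⁸)/(304×10⁻⁹) = 6.534×10⁻¹⁹ J.
Energy delivered: (256 mW)(1080 s) = 276.5 J.
Photons incident: 276.5 / 6.534×10⁻¹⁹ = 4.232×10²⁰, i.e. 4.232×10²⁰/6.022×10²³ = 7.028×10⁻⁴ mol.
Φ = 4.21×10⁻⁴ mol / 7.028×10⁻⁴ mol photons = 0.60.

Φ = 0.60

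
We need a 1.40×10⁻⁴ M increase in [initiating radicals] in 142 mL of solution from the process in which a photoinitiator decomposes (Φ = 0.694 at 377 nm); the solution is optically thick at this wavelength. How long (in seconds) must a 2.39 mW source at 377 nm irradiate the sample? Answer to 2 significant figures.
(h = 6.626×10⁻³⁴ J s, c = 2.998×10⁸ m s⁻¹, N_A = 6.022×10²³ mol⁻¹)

t ≈ 3800 s

Product: (1.40×10⁻⁴ M)(0.142 L) = 1.988×10⁻⁵ mol.
Photons that must be absorbed: 1.988×10⁻⁵ / 0.694 = 2.865×10⁻⁵ mol.
Photon energy: hc/λ = 5.269×10⁻¹⁹ J; per mole, 3.173×10⁵ J mol⁻¹.
Energy required: 2.865×10⁻⁵ × 3.173×10⁵ = 9.091 J.
Time: 9.091 J / 0.00239 W = 3800 s.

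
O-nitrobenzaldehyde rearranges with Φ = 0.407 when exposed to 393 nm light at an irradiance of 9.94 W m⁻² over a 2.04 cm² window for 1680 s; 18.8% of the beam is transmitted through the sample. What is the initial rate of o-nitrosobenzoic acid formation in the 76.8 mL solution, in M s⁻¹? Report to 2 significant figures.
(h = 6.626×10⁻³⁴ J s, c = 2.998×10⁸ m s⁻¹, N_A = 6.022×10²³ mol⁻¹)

Photon energy at 393 nm: hc/λ = (6.626×10⁻³⁴)(2.998×10⁸)/(393×10⁻⁹) = 5.055×10⁻¹⁹ J.
Energy delivered: (9.94 W m⁻²)(2.04×10⁻⁴ m²)(1680 s) = 3.407 J.
Photons incident: 3.407 / 5.055×10⁻¹⁹ = 6.740×10¹⁸, i.e. 6.740×10¹⁸/6.022×10²³ = 1.119×10⁻⁵ mol.
Fraction absorbed: 1 − 18.8/100 = 0.8120.
Photons absorbed: 0.8120 × 1.119×10⁻⁵ = 9.086×10⁻⁶ mol.
Product formed: 0.407 × 9.086×10⁻⁶ = 3.698×10⁻⁶ mol.
Rate: 3.698×10⁻⁶ mol / (1680 s × 0.0768 L) = 2.9×10⁻⁸ M s⁻¹.

2.9×10⁻⁸ M s⁻¹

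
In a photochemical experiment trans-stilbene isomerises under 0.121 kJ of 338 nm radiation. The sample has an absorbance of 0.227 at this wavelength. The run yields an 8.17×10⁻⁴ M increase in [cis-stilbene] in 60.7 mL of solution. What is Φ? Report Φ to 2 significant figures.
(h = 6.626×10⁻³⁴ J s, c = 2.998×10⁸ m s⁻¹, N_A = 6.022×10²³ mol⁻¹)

Φ = 0.36

Product: (8.17×10⁻⁴ M)(0.0607 L) = 4.959×10⁻⁵ mol.
Photon energy at 338 nm: hc/λ = (6.626×10⁻³⁴)(2.998×10⁸)/(338×10⁻⁹) = 5.877×10⁻¹⁹ J.
Incident energy: 0.121 kJ = 121 J.
Photons incident: 121 / 5.877×10⁻¹⁹ = 2.059×10²⁰, i.e. 2.059×10²⁰/6.022×10²³ = 3.419×10⁻⁴ mol.
Fraction absorbed: 1 − 10^(−0.227) = 0.4071.
Photons absorbed: 0.4071 × 3.419×10⁻⁴ = 1.392×10⁻⁴ mol.
Φ = 4.959×10⁻⁵ mol / 1.392×10⁻⁴ mol photons = 0.36.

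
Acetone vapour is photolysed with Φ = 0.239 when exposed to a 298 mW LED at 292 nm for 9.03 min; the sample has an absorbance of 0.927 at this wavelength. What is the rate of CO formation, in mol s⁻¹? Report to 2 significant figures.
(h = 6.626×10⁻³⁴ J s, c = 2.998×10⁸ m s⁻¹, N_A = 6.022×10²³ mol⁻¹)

Photon energy at 292 nm: hc/λ = (6.626×10⁻³⁴)(2.998×10⁸)/(292×10⁻⁹) = 6.803×10⁻¹⁹ J.
Energy delivered: (298 mW)(541.8 s) = 161.5 J.
Photons incident: 161.5 / 6.803×10⁻¹⁹ = 2.374×10²⁰, i.e. 2.374×10²⁰/6.022×10²³ = 3.942×10⁻⁴ mol.
Fraction absorbed: 1 − 10^(−0.927) = 0.8817.
Photons absorbed: 0.8817 × 3.942×10⁻⁴ = 3.476×10⁻⁴ mol.
Product formed: 0.239 × 3.476×10⁻⁴ = 8.308×10⁻⁵ mol.
Rate: 8.308×10⁻⁵ / 541.8 s = 1.5×10⁻⁷ mol s⁻¹.

1.5×10⁻⁷ mol s⁻¹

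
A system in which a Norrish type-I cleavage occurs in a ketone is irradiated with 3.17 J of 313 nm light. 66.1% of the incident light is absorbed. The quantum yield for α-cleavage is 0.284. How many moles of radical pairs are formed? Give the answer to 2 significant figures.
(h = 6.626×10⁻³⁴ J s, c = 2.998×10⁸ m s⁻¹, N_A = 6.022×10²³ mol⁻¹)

1.6×10⁻⁶ mol

Photon energy at 313 nm: hc/λ = (6.626×10⁻³⁴)(2.998×10⁸)/(313×10⁻⁹) = 6.347×10⁻¹⁹ J.
Photons incident: 3.17 / 6.347×10⁻¹⁹ = 4.994×10¹⁸, i.e. 4.994×10¹⁸/6.022×10²³ = 8.293×10⁻⁶ mol.
Photons absorbed: 0.661 × 8.293×10⁻⁶ = 5.482×10⁻⁶ mol.
Product: Φ × n_abs = 0.284 × 5.482×10⁻⁶ = 1.557×10⁻⁶ mol.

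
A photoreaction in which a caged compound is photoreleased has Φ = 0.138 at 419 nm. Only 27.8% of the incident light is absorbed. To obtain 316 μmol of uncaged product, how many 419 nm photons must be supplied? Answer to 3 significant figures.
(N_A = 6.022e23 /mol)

4.96e21 photons

Product: 316 μmol = 3.16e-4 mol.
Photons that must be absorbed: 3.16e-4 / 0.138 = 0.002290 mol.
Incident photons needed: 0.002290 / 0.278 = 0.008237 mol.
Photon count: 0.008237 × 6.022e23 = 4.96e21.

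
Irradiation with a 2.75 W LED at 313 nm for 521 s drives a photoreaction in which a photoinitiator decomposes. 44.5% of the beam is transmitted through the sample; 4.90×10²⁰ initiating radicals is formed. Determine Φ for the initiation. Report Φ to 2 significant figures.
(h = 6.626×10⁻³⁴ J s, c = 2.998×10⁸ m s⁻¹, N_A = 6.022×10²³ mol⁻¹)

Product: 4.90×10²⁰ / 6.022×10²³ = 8.137×10⁻⁴ mol.
Photon energy at 313 nm: hc/λ = (6.626×10⁻³⁴)(2.998×10⁸)/(313×10⁻⁹) = 6.347×10⁻¹⁹ J.
Energy delivered: (2.75 W)(521 s) = 1433 J.
Photons incident: 1433 / 6.347×10⁻¹⁹ = 2.258×10²¹, i.e. 2.258×10²¹/6.022×10²³ = 0.003750 mol.
Fraction absorbed: 1 − 44.5/100 = 0.5550.
Photons absorbed: 0.5550 × 0.003750 = 0.002081 mol.
Φ = 8.137×10⁻⁴ mol / 0.002081 mol photons = 0.39.

Φ = 0.39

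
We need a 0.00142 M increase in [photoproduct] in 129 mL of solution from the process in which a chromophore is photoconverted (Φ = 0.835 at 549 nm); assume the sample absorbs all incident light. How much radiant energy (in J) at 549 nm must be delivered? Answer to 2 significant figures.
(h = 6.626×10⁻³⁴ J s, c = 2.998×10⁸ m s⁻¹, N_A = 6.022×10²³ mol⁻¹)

Product: (0.00142 M)(0.129 L) = 1.832×10⁻⁴ mol.
Photons that must be absorbed: 1.832×10⁻⁴ / 0.835 = 2.194×10⁻⁴ mol.
Photon energy: hc/λ = 3.618×10⁻¹⁹ J; per mole, 2.179×10⁵ J mol⁻¹.
Energy required: 2.194×10⁻⁴ × 2.179×10⁵ = 48 J.

48 J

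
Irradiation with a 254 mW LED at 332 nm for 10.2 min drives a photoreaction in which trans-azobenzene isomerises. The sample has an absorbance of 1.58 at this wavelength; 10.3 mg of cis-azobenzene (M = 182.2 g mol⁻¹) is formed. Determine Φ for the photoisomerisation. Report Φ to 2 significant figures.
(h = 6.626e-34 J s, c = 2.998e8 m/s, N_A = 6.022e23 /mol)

Φ = 0.13

Product: 10.3 mg / 182.2 g mol⁻¹ = 5.653e-5 mol.
Photon energy at 332 nm: hc/λ = (6.626e-34)(2.998e8)/(332e-9) = 5.983e-19 J.
Energy delivered: (254 mW)(612 s) = 155.4 J.
Photons incident: 155.4 / 5.983e-19 = 2.597e20, i.e. 2.597e20/6.022e23 = 4.313e-4 mol.
Fraction absorbed: 1 − 10^(−1.58) = 0.9737.
Photons absorbed: 0.9737 × 4.313e-4 = 4.200e-4 mol.
Φ = 5.653e-5 mol / 4.200e-4 mol photons = 0.13.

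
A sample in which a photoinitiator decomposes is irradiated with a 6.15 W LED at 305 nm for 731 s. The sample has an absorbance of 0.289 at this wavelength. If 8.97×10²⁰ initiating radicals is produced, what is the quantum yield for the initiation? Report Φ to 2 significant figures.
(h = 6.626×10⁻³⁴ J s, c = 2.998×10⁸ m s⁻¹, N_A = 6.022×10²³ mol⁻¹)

Φ = 0.27

Product: 8.97×10²⁰ / 6.022×10²³ = 0.001490 mol.
Photon energy at 305 nm: hc/λ = (6.626×10⁻³⁴)(2.998×10⁸)/(305×10⁻⁹) = 6.513×10⁻¹⁹ J.
Energy delivered: (6.15 W)(731 s) = 4496 J.
Photons incident: 4496 / 6.513×10⁻¹⁹ = 6.903×10²¹, i.e. 6.903×10²¹/6.022×10²³ = 0.01146 mol.
Fraction absorbed: 1 − 10^(−0.289) = 0.4860.
Photons absorbed: 0.4860 × 0.01146 = 0.005570 mol.
Φ = 0.001490 mol / 0.005570 mol photons = 0.27.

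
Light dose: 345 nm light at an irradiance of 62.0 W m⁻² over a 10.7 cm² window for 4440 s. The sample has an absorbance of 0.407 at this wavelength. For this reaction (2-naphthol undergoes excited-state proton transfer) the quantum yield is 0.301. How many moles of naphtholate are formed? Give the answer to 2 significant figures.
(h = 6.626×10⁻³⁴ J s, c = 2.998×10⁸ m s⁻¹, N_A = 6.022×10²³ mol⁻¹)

1.6×10⁻⁴ mol

Photon energy at 345 nm: hc/λ = (6.626×10⁻³⁴)(2.998×10⁸)/(345×10⁻⁹) = 5.758×10⁻¹⁹ J.
Energy delivered: (62.0 W m⁻²)(10.7×10⁻⁴ m²)(4440 s) = 294.5 J.
Photons incident: 294.5 / 5.758×10⁻¹⁹ = 5.115×10²⁰, i.e. 5.115×10²⁰/6.022×10²³ = 8.494×10⁻⁴ mol.
Fraction absorbed: 1 − 10^(−0.407) = 0.6083.
Photons absorbed: 0.6083 × 8.494×10⁻⁴ = 5.167×10⁻⁴ mol.
Product: Φ × n_abs = 0.301 × 5.167×10⁻⁴ = 1.555×10⁻⁴ mol.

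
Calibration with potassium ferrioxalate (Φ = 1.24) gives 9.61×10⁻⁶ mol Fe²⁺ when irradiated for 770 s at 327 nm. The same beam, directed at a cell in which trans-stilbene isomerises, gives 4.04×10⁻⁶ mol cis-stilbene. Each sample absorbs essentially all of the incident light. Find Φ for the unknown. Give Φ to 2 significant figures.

Photons absorbed by the actinometer: 9.61×10⁻⁶ / 1.24 = 7.750×10⁻⁶ mol.
Φ(unknown) = 4.04×10⁻⁶ / 7.750×10⁻⁶ = 0.52.

Φ = 0.52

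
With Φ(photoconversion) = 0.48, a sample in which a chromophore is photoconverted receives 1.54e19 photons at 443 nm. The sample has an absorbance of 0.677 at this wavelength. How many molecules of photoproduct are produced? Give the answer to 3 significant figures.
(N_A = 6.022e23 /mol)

Moles of photons: 1.54e19 / 6.022e23 = 2.557e-5 mol.
Fraction absorbed: 1 − 10^(−0.677) = 0.7896.
Photons absorbed: 0.7896 × 2.557e-5 = 2.019e-5 mol.
Product: Φ × n_abs = 0.48 × 2.019e-5 = 9.691e-6 mol.
As a count: 9.691e-6 × 6.022e23 = 5.84e18.

5.84e18 molecules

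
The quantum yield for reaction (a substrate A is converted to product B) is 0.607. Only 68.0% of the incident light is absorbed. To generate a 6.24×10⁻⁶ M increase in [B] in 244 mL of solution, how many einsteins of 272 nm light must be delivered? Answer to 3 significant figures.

3.69×10⁻⁶ einstein

Product: (6.24×10⁻⁶ M)(0.244 L) = 1.523×10⁻⁶ mol.
Photons that must be absorbed: 1.523×10⁻⁶ / 0.607 = 2.509×10⁻⁶ mol.
Incident photons needed: 2.509×10⁻⁶ / 0.680 = 3.690×10⁻⁶ mol.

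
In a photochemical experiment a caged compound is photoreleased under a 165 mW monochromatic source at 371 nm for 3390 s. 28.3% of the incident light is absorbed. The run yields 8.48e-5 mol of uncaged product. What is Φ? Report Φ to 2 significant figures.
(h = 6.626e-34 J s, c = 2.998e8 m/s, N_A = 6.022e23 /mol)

Photon energy at 371 nm: hc/λ = (6.626e-34)(2.998e8)/(371e-9) = 5.354e-19 J.
Energy delivered: (165 mW)(3390 s) = 559.4 J.
Photons incident: 559.4 / 5.354e-19 = 1.045e21, i.e. 1.045e21/6.022e23 = 0.001735 mol.
Photons absorbed: 0.283 × 0.001735 = 4.910e-4 mol.
Φ = 8.48e-5 mol / 4.910e-4 mol photons = 0.17.

Φ = 0.17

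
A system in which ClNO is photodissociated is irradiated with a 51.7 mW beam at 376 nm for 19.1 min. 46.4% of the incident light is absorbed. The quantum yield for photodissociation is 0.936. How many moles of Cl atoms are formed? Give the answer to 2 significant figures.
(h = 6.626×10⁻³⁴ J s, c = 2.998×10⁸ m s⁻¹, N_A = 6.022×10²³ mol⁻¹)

8.1×10⁻⁵ mol

Photon energy at 376 nm: hc/λ = (6.626×10⁻³⁴)(2.998×10⁸)/(376×10⁻⁹) = 5.283×10⁻¹⁹ J.
Energy delivered: (51.7 mW)(1146 s) = 59.25 J.
Photons incident: 59.25 / 5.283×10⁻¹⁹ = 1.122×10²⁰, i.e. 1.122×10²⁰/6.022×10²³ = 1.863×10⁻⁴ mol.
Photons absorbed: 0.464 × 1.863×10⁻⁴ = 8.644×10⁻⁵ mol.
Product: Φ × n_abs = 0.936 × 8.644×10⁻⁵ = 8.091×10⁻⁵ mol.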